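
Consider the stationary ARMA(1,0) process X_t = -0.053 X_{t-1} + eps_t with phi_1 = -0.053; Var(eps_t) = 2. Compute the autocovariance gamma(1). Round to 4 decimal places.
\gamma(1) = -0.1063

Multiply the model equation by X_{t-k} and take expectations. With theta_0 = psi_0 = 1 and psi_j the MA(infinity) weights, this gives
  gamma(k) - sum_i phi_i gamma(k-i) = c_k,
  c_k = sigma^2 * sum_{j=k..q} theta_j psi_{j-k}   (c_k = 0 for k > q),
using gamma(-m) = gamma(m).
Pure AR (q = 0): c_0 = sigma^2 = 2, c_k = 0 for k >= 1.
Equations for k = 0 and k = 1 (AR order 1):
  gamma(0) = phi_1 gamma(1) + c_0
  gamma(1) = phi_1 gamma(0) + c_1
Substituting the second into the first: gamma(0) (1 - phi_1^2) = c_0 + phi_1 c_1, so
  gamma(0) = c_0 / (1 - phi_1^2) = 2 / (1 - (-0.053)^2) = 2 / 0.997191 = 2.005634.
  gamma(1) = phi_1 gamma(0) = (-0.053)(2.005634) = -0.106299.
Therefore gamma(1) = -0.1063 (to 4 decimal places).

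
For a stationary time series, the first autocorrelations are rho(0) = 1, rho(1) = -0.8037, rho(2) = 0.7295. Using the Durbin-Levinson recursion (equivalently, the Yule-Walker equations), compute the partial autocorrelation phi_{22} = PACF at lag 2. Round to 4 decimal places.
\phi_{22} = 0.2360

The PACF at lag k is phi_{kk}, the last component of the solution
to the Yule-Walker system G_k phi = r_k where
  (G_k)_{ij} = rho(|i - j|), (r_k)_i = rho(i), i,j = 1..k.
Equivalently, Durbin-Levinson gives phi_{kk} iteratively:
  phi_{11} = rho(1)
  phi_{kk} = [rho(k) - sum_{j=1..k-1} phi_{k-1,j} rho(k-j)]
            / [1 - sum_{j=1..k-1} phi_{k-1,j} rho(j)],
  phi_{k,j} = phi_{k-1,j} - phi_{kk} phi_{k-1,k-j},  j = 1..k-1.
Step k = 1:
  phi_11 = rho(1) = -0.8037.
Step k = 2:
  phi_22 = [rho(2) - phi_11 rho(1)] / [1 - phi_11 rho(1)] = [0.7295 - (-0.8037)(-0.8037)] / [1 - (-0.8037)(-0.8037)]
         = 0.08356631 / 0.35406631 = 0.236.
Therefore phi_{22} = 0.2360.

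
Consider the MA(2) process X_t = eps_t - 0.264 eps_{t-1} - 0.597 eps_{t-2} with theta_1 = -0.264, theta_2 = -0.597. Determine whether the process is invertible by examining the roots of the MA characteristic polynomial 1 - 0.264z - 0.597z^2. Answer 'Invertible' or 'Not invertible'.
\text{Invertible}

The MA(q) characteristic polynomial is P(z) = 1 - 0.264z - 0.597z^2.
Invertibility requires all roots to lie outside the unit circle, i.e. |z| > 1 for every root.
Set 1 + (-0.264) z + (-0.597) z^2 = 0, i.e. a z^2 + b z + c = 0 with a = -0.597, b = -0.264, c = 1.
Discriminant D = b^2 - 4ac = (-0.264)^2 - 4*(-0.597)*1 = 0.069696 - (-2.388) = 2.457696.
D >= 0, so the roots are real: z = (-b +/- sqrt(D)) / (2a) = (0.264 +/- 1.567704) / (-1.194).
  z_1 = (0.264 + 1.567704) / (-1.194) = -1.5341,   |z_1| = 1.5341.
  z_2 = (0.264 - 1.567704) / (-1.194) = 1.0919,   |z_2| = 1.0919.
Moduli of all roots: 1.5341, 1.0919.
All moduli strictly greater than 1? Yes.
Verdict: Invertible.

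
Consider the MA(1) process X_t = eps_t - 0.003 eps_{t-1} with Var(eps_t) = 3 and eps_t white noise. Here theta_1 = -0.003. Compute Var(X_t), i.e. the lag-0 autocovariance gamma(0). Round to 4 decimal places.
\gamma(0) = 3.0000

For an MA(q) process X_t = eps_t + sum_i theta_i eps_{t-i} with
Var(eps_t) = sigma^2, the variance is
  gamma(0) = sigma^2 * (1 + sum_i theta_i^2).
  sum_i theta_i^2 = (-0.003)^2 = 0.000009.
  gamma(0) = 3 * (1 + 0.000009) = 3 * 1.000009 = 3.000027, which rounds to 3.0000.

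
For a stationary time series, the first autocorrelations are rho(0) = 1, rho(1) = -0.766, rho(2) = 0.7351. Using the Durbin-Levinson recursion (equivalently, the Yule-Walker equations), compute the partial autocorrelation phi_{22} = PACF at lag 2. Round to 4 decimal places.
\phi_{22} = 0.3590

The PACF at lag k is phi_{kk}, the last component of the solution
to the Yule-Walker system G_k phi = r_k where
  (G_k)_{ij} = rho(|i - j|), (r_k)_i = rho(i), i,j = 1..k.
Equivalently, Durbin-Levinson gives phi_{kk} iteratively:
  phi_{11} = rho(1)
  phi_{kk} = [rho(k) - sum_{j=1..k-1} phi_{k-1,j} rho(k-j)]
            / [1 - sum_{j=1..k-1} phi_{k-1,j} rho(j)],
  phi_{k,j} = phi_{k-1,j} - phi_{kk} phi_{k-1,k-j},  j = 1..k-1.
Step k = 1:
  phi_11 = rho(1) = -0.766.
Step k = 2:
  phi_22 = [rho(2) - phi_11 rho(1)] / [1 - phi_11 rho(1)] = [0.7351 - (-0.766)(-0.766)] / [1 - (-0.766)(-0.766)]
         = 0.148344 / 0.413244 = 0.359.
Therefore phi_{22} = 0.3590.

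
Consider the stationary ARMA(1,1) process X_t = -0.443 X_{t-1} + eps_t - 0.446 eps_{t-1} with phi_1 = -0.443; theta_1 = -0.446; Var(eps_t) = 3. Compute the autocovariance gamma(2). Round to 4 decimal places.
\gamma(2) = 1.7604

Multiply the model equation by X_{t-k} and take expectations. With theta_0 = psi_0 = 1 and psi_j the MA(infinity) weights, this gives
  gamma(k) - sum_i phi_i gamma(k-i) = c_k,
  c_k = sigma^2 * sum_{j=k..q} theta_j psi_{j-k}   (c_k = 0 for k > q),
using gamma(-m) = gamma(m).
psi-weights needed (psi_j = theta_j + sum_i phi_i psi_{j-i}):
  psi_1 = theta_1 + phi_1 = -0.446 + (-0.443) = -0.889
Right-hand sides:
  c_0 = sigma^2 (1 + theta_1 psi_1) = 3 * (1 + (-0.446)(-0.889)) = 3 * 1.396494 = 4.189482
  c_1 = sigma^2 theta_1 = 3 * (-0.446) = -1.338
  c_2 = 0
Equations for k = 0 and k = 1 (AR order 1):
  gamma(0) = phi_1 gamma(1) + c_0
  gamma(1) = phi_1 gamma(0) + c_1
Substituting the second into the first: gamma(0) (1 - phi_1^2) = c_0 + phi_1 c_1, so
  gamma(0) = (c_0 + phi_1 c_1) / (1 - phi_1^2) = (4.189482 + (-0.443)(-1.338)) / (1 - (-0.443)^2) = 4.782216 / 0.803751 = 5.949873.
  gamma(1) = phi_1 gamma(0) + c_1 = (-0.443)(5.949873) + (-1.338) = -3.973794.
For k = 2 (> q): gamma(2) = phi_1 gamma(1) = (-0.443)(-3.973794) = 1.760391.
Therefore gamma(2) = 1.7604 (to 4 decimal places).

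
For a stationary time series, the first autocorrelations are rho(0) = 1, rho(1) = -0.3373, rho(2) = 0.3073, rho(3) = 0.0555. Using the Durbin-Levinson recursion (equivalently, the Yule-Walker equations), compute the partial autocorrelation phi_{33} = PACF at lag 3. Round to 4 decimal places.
\phi_{33} = 0.2490

The PACF at lag k is phi_{kk}, the last component of the solution
to the Yule-Walker system G_k phi = r_k where
  (G_k)_{ij} = rho(|i - j|), (r_k)_i = rho(i), i,j = 1..k.
Equivalently, Durbin-Levinson gives phi_{kk} iteratively:
  phi_{11} = rho(1)
  phi_{kk} = [rho(k) - sum_{j=1..k-1} phi_{k-1,j} rho(k-j)]
            / [1 - sum_{j=1..k-1} phi_{k-1,j} rho(j)],
  phi_{k,j} = phi_{k-1,j} - phi_{kk} phi_{k-1,k-j},  j = 1..k-1.
Step k = 1:
  phi_11 = rho(1) = -0.3373.
Step k = 2:
  phi_22 = [rho(2) - phi_11 rho(1)] / [1 - phi_11 rho(1)] = [0.3073 - (-0.3373)(-0.3373)] / [1 - (-0.3373)(-0.3373)]
         = 0.19352871 / 0.88622871 = 0.218373.
  Update: phi_21 = phi_11 - phi_22 phi_11 = -0.3373 - (0.218373)(-0.3373) = -0.263643.
Step k = 3:
  phi_33 = [rho(3) - phi_21 rho(2) - phi_22 rho(1)] / [1 - phi_21 rho(1) - phi_22 rho(2)]
    numerator   = 0.0555 - (-0.263643)(0.3073) - (0.218373)(-0.3373) = 0.21017472
    denominator = 1 - (-0.263643)(-0.3373) - (0.218373)(0.3073) = 0.8439672
  phi_33 = 0.21017472 / 0.8439672 = 0.249.
Therefore phi_{33} = 0.2490.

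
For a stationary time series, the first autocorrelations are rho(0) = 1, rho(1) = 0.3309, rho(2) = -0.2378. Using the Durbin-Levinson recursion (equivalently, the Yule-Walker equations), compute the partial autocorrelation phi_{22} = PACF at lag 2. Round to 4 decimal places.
\phi_{22} = -0.3900

The PACF at lag k is phi_{kk}, the last component of the solution
to the Yule-Walker system G_k phi = r_k where
  (G_k)_{ij} = rho(|i - j|), (r_k)_i = rho(i), i,j = 1..k.
Equivalently, Durbin-Levinson gives phi_{kk} iteratively:
  phi_{11} = rho(1)
  phi_{kk} = [rho(k) - sum_{j=1..k-1} phi_{k-1,j} rho(k-j)]
            / [1 - sum_{j=1..k-1} phi_{k-1,j} rho(j)],
  phi_{k,j} = phi_{k-1,j} - phi_{kk} phi_{k-1,k-j},  j = 1..k-1.
Step k = 1:
  phi_11 = rho(1) = 0.3309.
Step k = 2:
  phi_22 = [rho(2) - phi_11 rho(1)] / [1 - phi_11 rho(1)] = [-0.2378 - (0.3309)(0.3309)] / [1 - (0.3309)(0.3309)]
         = -0.34729481 / 0.89050519 = -0.39.
Therefore phi_{22} = -0.3900.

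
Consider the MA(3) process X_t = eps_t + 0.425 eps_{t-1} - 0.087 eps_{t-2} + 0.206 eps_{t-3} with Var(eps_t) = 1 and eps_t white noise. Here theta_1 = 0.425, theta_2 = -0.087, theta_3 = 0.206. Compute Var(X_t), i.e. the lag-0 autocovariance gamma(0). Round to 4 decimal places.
\gamma(0) = 1.2306

For an MA(q) process X_t = eps_t + sum_i theta_i eps_{t-i} with
Var(eps_t) = sigma^2, the variance is
  gamma(0) = sigma^2 * (1 + sum_i theta_i^2).
  sum_i theta_i^2 = (0.425)^2 + (-0.087)^2 + (0.206)^2 = 0.180625 + 0.007569 + 0.042436 = 0.23063.
  gamma(0) = 1 * (1 + 0.23063) = 1 * 1.23063 = 1.23063, which rounds to 1.2306.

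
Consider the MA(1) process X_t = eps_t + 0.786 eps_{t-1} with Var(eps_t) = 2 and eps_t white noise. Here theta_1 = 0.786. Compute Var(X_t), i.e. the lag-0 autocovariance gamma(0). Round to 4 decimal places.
\gamma(0) = 3.2356

For an MA(q) process X_t = eps_t + sum_i theta_i eps_{t-i} with
Var(eps_t) = sigma^2, the variance is
  gamma(0) = sigma^2 * (1 + sum_i theta_i^2).
  sum_i theta_i^2 = (0.786)^2 = 0.617796.
  gamma(0) = 2 * (1 + 0.617796) = 2 * 1.617796 = 3.235592, which rounds to 3.2356.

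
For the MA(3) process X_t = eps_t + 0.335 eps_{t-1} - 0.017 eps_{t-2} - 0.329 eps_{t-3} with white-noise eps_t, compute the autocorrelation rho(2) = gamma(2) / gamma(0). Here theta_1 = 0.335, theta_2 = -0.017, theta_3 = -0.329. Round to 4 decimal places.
\rho(2) = -0.1042

For an MA(q) process with theta_0 = 1, the autocovariance is
  gamma(k) = sigma^2 * sum_{i=0..q-k} theta_i * theta_{i+k},
and rho(k) = gamma(k) / gamma(0). Sigma^2 cancels.
  numerator   = (1)*(-0.017) + (0.335)*(-0.329) = -0.127215.
  denominator = (1)^2 + (0.335)^2 + (-0.017)^2 + (-0.329)^2 = 1.220755.
  rho(2) = -0.127215 / 1.220755 = -0.1042.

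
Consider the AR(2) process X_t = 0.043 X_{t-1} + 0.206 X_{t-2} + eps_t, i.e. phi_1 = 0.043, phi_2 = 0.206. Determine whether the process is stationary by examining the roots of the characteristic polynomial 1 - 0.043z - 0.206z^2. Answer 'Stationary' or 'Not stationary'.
\text{Stationary}

The AR(p) characteristic polynomial is P(z) = 1 - 0.043z - 0.206z^2.
Stationarity requires all roots to lie outside the unit circle, i.e. |z| > 1 for every root.
Set 1 + (-0.043) z + (-0.206) z^2 = 0, i.e. a z^2 + b z + c = 0 with a = -0.206, b = -0.043, c = 1.
Discriminant D = b^2 - 4ac = (-0.043)^2 - 4*(-0.206)*1 = 0.001849 - (-0.824) = 0.825849.
D >= 0, so the roots are real: z = (-b +/- sqrt(D)) / (2a) = (0.043 +/- 0.908762) / (-0.412).
  z_1 = (0.043 + 0.908762) / (-0.412) = -2.3101,   |z_1| = 2.3101.
  z_2 = (0.043 - 0.908762) / (-0.412) = 2.1014,   |z_2| = 2.1014.
Moduli of all roots: 2.3101, 2.1014.
All moduli strictly greater than 1? Yes.
Verdict: Stationary.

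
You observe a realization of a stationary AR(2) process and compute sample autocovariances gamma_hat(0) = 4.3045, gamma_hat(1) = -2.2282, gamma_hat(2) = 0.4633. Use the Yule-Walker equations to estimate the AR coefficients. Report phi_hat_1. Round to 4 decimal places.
\hat\phi_{1} = -0.6310

The Yule-Walker equations for an AR(p) process read, in matrix form,
  Gamma_p phi = r_p,   with   (Gamma_p)_{ij} = gamma(|i - j|),
                       (r_p)_i = gamma(i),   i,j = 1..p.
Substitute the sample gammas (Toeplitz matrix and right-hand side of size 2):
  Gamma_p = [[4.3045, -2.2282], [-2.2282, 4.3045]]
  r_p     = [-2.2282, 0.4633]
Written out:
  4.3045 phi_1 - 2.2282 phi_2 = -2.2282
  -2.2282 phi_1 + 4.3045 phi_2 = 0.4633
Solve by Cramer's rule:
  det = gamma(0)^2 - gamma(1)^2 = (4.3045)^2 - (-2.2282)^2 = 18.52872025 - 4.96487524 = 13.56384501
  phi_hat_1 = [gamma(1) gamma(0) - gamma(1) gamma(2)] / det = [(-2.2282)(4.3045) - (-2.2282)(0.4633)] / 13.56384501 = -8.55896184 / 13.56384501 = -0.631
  phi_hat_2 = [gamma(0) gamma(2) - gamma(1)^2] / det = [(4.3045)(0.4633) - (-2.2282)^2] / 13.56384501 = -2.97060039 / 13.56384501 = -0.219
So phi_hat = [-0.6310, -0.2190].
Therefore phi_hat_1 = -0.6310.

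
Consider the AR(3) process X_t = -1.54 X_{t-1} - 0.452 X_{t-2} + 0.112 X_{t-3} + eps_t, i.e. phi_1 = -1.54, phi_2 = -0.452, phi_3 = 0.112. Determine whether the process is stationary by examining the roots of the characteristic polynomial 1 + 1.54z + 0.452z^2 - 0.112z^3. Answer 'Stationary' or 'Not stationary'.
\text{Stationary}

The AR(p) characteristic polynomial is P(z) = 1 + 1.54z + 0.452z^2 - 0.112z^3.
Stationarity requires all roots to lie outside the unit circle, i.e. |z| > 1 for every root.
Degree 3: look for a simple real root z0 first, then factor out (1 - z/z0) and solve the remaining quadratic.
Testing z0 = -1.25: P(-1.25) = 1 + (1.54)(-1.25) + (0.452)(-1.25)^2 + (-0.112)(-1.25)^3
  = 1 + (-1.925) + (0.70625) + (0.21875) = 0.  So z_0 = -1.25 is a root, |z_0| = 1.25.
Divide out the factor (1 + 0.8 z) = (1 - z/z0) (since 1/z0 = -0.8):
  P(z) = (1 + 0.8 z)(1 + (0.74) z + (-0.14) z^2)
  [check: z-coef 0.74 - (-0.8) = 1.54; z^2-coef -0.14 - (-0.8)(0.74) = 0.452; z^3-coef -(-0.8)(-0.14) = -0.112.]
Remaining roots from the quadratic factor 1 + (0.74) z + (-0.14) z^2:
  Set 1 + (0.74) z + (-0.14) z^2 = 0, i.e. a z^2 + b z + c = 0 with a = -0.14, b = 0.74, c = 1.
  Discriminant D = b^2 - 4ac = (0.74)^2 - 4*(-0.14)*1 = 0.5476 - (-0.56) = 1.1076.
  D >= 0, so the roots are real: z = (-b +/- sqrt(D)) / (2a) = (-0.74 +/- 1.052426) / (-0.28).
    z_1 = (-0.74 + 1.052426) / (-0.28) = -1.1158,   |z_1| = 1.1158.
    z_2 = (-0.74 - 1.052426) / (-0.28) = 6.4015,   |z_2| = 6.4015.
Moduli of all roots: 1.2500, 1.1158, 6.4015.
All moduli strictly greater than 1? Yes.
Verdict: Stationary.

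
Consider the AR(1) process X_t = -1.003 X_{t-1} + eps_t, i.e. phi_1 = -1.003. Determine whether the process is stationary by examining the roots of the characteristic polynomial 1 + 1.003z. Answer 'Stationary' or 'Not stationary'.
\text{Not stationary}

The AR(p) characteristic polynomial is P(z) = 1 + 1.003z.
Stationarity requires all roots to lie outside the unit circle, i.e. |z| > 1 for every root.
This is linear in z: 1 + (1.003) z = 0  =>  z = -1/(1.003) = -0.997009,  |z| = 0.997009.
Moduli of all roots: 0.9970.
All moduli strictly greater than 1? No.
Verdict: Not stationary.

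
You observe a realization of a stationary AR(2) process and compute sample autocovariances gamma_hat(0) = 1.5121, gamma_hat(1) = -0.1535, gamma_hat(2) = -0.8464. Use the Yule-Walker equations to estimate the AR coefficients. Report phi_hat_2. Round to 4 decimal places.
\hat\phi_{2} = -0.5760

The Yule-Walker equations for an AR(p) process read, in matrix form,
  Gamma_p phi = r_p,   with   (Gamma_p)_{ij} = gamma(|i - j|),
                       (r_p)_i = gamma(i),   i,j = 1..p.
Substitute the sample gammas (Toeplitz matrix and right-hand side of size 2):
  Gamma_p = [[1.5121, -0.1535], [-0.1535, 1.5121]]
  r_p     = [-0.1535, -0.8464]
Written out:
  1.5121 phi_1 - 0.1535 phi_2 = -0.1535
  -0.1535 phi_1 + 1.5121 phi_2 = -0.8464
Solve by Cramer's rule:
  det = gamma(0)^2 - gamma(1)^2 = (1.5121)^2 - (-0.1535)^2 = 2.28644641 - 0.02356225 = 2.26288416
  phi_hat_1 = [gamma(1) gamma(0) - gamma(1) gamma(2)] / det = [(-0.1535)(1.5121) - (-0.1535)(-0.8464)] / 2.26288416 = -0.36202975 / 2.26288416 = -0.16
  phi_hat_2 = [gamma(0) gamma(2) - gamma(1)^2] / det = [(1.5121)(-0.8464) - (-0.1535)^2] / 2.26288416 = -1.30340369 / 2.26288416 = -0.576
So phi_hat = [-0.1600, -0.5760].
Therefore phi_hat_2 = -0.5760.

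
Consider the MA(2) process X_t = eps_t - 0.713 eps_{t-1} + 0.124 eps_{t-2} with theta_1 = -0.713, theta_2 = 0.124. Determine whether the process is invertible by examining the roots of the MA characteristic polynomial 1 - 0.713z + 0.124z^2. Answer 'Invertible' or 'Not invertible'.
\text{Invertible}

The MA(q) characteristic polynomial is P(z) = 1 - 0.713z + 0.124z^2.
Invertibility requires all roots to lie outside the unit circle, i.e. |z| > 1 for every root.
Set 1 + (-0.713) z + (0.124) z^2 = 0, i.e. a z^2 + b z + c = 0 with a = 0.124, b = -0.713, c = 1.
Discriminant D = b^2 - 4ac = (-0.713)^2 - 4*(0.124)*1 = 0.508369 - (0.496) = 0.012369.
D >= 0, so the roots are real: z = (-b +/- sqrt(D)) / (2a) = (0.713 +/- 0.111216) / (0.248).
  z_1 = (0.713 + 0.111216) / (0.248) = 3.3235,   |z_1| = 3.3235.
  z_2 = (0.713 - 0.111216) / (0.248) = 2.4265,   |z_2| = 2.4265.
Moduli of all roots: 3.3235, 2.4265.
All moduli strictly greater than 1? Yes.
Verdict: Invertible.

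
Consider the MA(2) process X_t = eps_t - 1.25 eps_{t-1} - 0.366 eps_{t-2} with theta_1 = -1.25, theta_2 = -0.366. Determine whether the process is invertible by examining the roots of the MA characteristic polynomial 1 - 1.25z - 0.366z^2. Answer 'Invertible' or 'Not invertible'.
\text{Not invertible}

The MA(q) characteristic polynomial is P(z) = 1 - 1.25z - 0.366z^2.
Invertibility requires all roots to lie outside the unit circle, i.e. |z| > 1 for every root.
Set 1 + (-1.25) z + (-0.366) z^2 = 0, i.e. a z^2 + b z + c = 0 with a = -0.366, b = -1.25, c = 1.
Discriminant D = b^2 - 4ac = (-1.25)^2 - 4*(-0.366)*1 = 1.5625 - (-1.464) = 3.0265.
D >= 0, so the roots are real: z = (-b +/- sqrt(D)) / (2a) = (1.25 +/- 1.739684) / (-0.732).
  z_1 = (1.25 + 1.739684) / (-0.732) = -4.0843,   |z_1| = 4.0843.
  z_2 = (1.25 - 1.739684) / (-0.732) = 0.669,   |z_2| = 0.669.
Moduli of all roots: 4.0843, 0.6690.
All moduli strictly greater than 1? No.
Verdict: Not invertible.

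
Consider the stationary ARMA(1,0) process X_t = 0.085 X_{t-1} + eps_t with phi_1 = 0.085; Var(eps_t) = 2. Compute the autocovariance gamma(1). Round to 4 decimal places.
\gamma(1) = 0.1712

Multiply the model equation by X_{t-k} and take expectations. With theta_0 = psi_0 = 1 and psi_j the MA(infinity) weights, this gives
  gamma(k) - sum_i phi_i gamma(k-i) = c_k,
  c_k = sigma^2 * sum_{j=k..q} theta_j psi_{j-k}   (c_k = 0 for k > q),
using gamma(-m) = gamma(m).
Pure AR (q = 0): c_0 = sigma^2 = 2, c_k = 0 for k >= 1.
Equations for k = 0 and k = 1 (AR order 1):
  gamma(0) = phi_1 gamma(1) + c_0
  gamma(1) = phi_1 gamma(0) + c_1
Substituting the second into the first: gamma(0) (1 - phi_1^2) = c_0 + phi_1 c_1, so
  gamma(0) = c_0 / (1 - phi_1^2) = 2 / (1 - (0.085)^2) = 2 / 0.992775 = 2.014555.
  gamma(1) = phi_1 gamma(0) = (0.085)(2.014555) = 0.171237.
Therefore gamma(1) = 0.1712 (to 4 decimal places).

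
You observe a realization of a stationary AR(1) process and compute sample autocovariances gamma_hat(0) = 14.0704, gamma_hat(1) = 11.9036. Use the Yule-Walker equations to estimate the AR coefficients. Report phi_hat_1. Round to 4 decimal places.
\hat\phi_{1} = 0.8460

The Yule-Walker equations for an AR(p) process read, in matrix form,
  Gamma_p phi = r_p,   with   (Gamma_p)_{ij} = gamma(|i - j|),
                       (r_p)_i = gamma(i),   i,j = 1..p.
Substitute the sample gammas (Toeplitz matrix and right-hand side of size 1):
  Gamma_p = [[14.0704]]
  r_p     = [11.9036]
With p = 1 this is the single equation gamma(0) phi_1 = gamma(1):
  phi_hat_1 = gamma(1) / gamma(0) = 11.9036 / 14.0704 = 0.8460.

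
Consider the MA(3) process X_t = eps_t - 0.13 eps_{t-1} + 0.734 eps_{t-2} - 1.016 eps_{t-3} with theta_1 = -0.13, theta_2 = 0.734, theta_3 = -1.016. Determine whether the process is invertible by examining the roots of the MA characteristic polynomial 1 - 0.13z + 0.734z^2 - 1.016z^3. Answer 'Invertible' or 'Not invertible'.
\text{Not invertible}

The MA(q) characteristic polynomial is P(z) = 1 - 0.13z + 0.734z^2 - 1.016z^3.
Invertibility requires all roots to lie outside the unit circle, i.e. |z| > 1 for every root.
Degree 3: look for a simple real root z0 first, then factor out (1 - z/z0) and solve the remaining quadratic.
Testing z0 = 1.25: P(1.25) = 1 + (-0.13)(1.25) + (0.734)(1.25)^2 + (-1.016)(1.25)^3
  = 1 + (-0.1625) + (1.146875) + (-1.984375) = 0.  So z_0 = 1.25 is a root, |z_0| = 1.25.
Divide out the factor (1 - 0.8 z) = (1 - z/z0) (since 1/z0 = 0.8):
  P(z) = (1 - 0.8 z)(1 + (0.67) z + (1.27) z^2)
  [check: z-coef 0.67 - (0.8) = -0.13; z^2-coef 1.27 - (0.8)(0.67) = 0.734; z^3-coef -(0.8)(1.27) = -1.016.]
Remaining roots from the quadratic factor 1 + (0.67) z + (1.27) z^2:
  Set 1 + (0.67) z + (1.27) z^2 = 0, i.e. a z^2 + b z + c = 0 with a = 1.27, b = 0.67, c = 1.
  Discriminant D = b^2 - 4ac = (0.67)^2 - 4*(1.27)*1 = 0.4489 - (5.08) = -4.6311.
  D < 0, so the roots are the complex-conjugate pair z = (-b +/- i sqrt(-D)) / (2a) = -0.2638 +/- 0.8472i.
  For a conjugate pair |z|^2 = z * conj(z) = (product of roots) = c/a = 1/(1.27) = 0.787402, so |z| = sqrt(0.787402) = 0.8874 for both roots.
Moduli of all roots: 1.2500, 0.8874, 0.8874.
All moduli strictly greater than 1? No.
Verdict: Not invertible.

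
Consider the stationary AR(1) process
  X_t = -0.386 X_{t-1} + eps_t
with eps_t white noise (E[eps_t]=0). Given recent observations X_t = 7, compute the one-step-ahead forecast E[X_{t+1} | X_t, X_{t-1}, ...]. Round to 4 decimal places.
E[X_{t+1} \mid \mathcal F_t] = -2.7020

For an AR(p) model X_t = c + sum_i phi_i X_{t-i} + eps_t, the
one-step-ahead conditional mean is
  E[X_{t+1} | X_t, ...] = c + sum_i phi_i X_{t+1-i}.
Substitute known values:
  E[X_{t+1} | ...] = (-0.386) * (7)
                   = -2.7020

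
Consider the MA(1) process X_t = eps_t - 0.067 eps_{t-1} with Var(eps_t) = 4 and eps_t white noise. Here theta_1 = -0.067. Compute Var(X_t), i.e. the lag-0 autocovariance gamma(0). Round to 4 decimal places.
\gamma(0) = 4.0180

For an MA(q) process X_t = eps_t + sum_i theta_i eps_{t-i} with
Var(eps_t) = sigma^2, the variance is
  gamma(0) = sigma^2 * (1 + sum_i theta_i^2).
  sum_i theta_i^2 = (-0.067)^2 = 0.004489.
  gamma(0) = 4 * (1 + 0.004489) = 4 * 1.004489 = 4.017956, which rounds to 4.0180.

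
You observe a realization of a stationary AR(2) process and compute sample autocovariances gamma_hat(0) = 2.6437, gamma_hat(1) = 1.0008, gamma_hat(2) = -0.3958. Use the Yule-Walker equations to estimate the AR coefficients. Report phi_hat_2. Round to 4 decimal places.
\hat\phi_{2} = -0.3420

The Yule-Walker equations for an AR(p) process read, in matrix form,
  Gamma_p phi = r_p,   with   (Gamma_p)_{ij} = gamma(|i - j|),
                       (r_p)_i = gamma(i),   i,j = 1..p.
Substitute the sample gammas (Toeplitz matrix and right-hand side of size 2):
  Gamma_p = [[2.6437, 1.0008], [1.0008, 2.6437]]
  r_p     = [1.0008, -0.3958]
Written out:
  2.6437 phi_1 + 1.0008 phi_2 = 1.0008
  1.0008 phi_1 + 2.6437 phi_2 = -0.3958
Solve by Cramer's rule:
  det = gamma(0)^2 - gamma(1)^2 = (2.6437)^2 - (1.0008)^2 = 6.98914969 - 1.00160064 = 5.98754905
  phi_hat_1 = [gamma(1) gamma(0) - gamma(1) gamma(2)] / det = [(1.0008)(2.6437) - (1.0008)(-0.3958)] / 5.98754905 = 3.0419316 / 5.98754905 = 0.508
  phi_hat_2 = [gamma(0) gamma(2) - gamma(1)^2] / det = [(2.6437)(-0.3958) - (1.0008)^2] / 5.98754905 = -2.0479771 / 5.98754905 = -0.342
So phi_hat = [0.5080, -0.3420].
Therefore phi_hat_2 = -0.3420.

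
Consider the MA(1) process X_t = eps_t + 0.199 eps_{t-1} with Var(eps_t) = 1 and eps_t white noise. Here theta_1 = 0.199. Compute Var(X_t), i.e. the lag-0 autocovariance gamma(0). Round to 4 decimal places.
\gamma(0) = 1.0396

For an MA(q) process X_t = eps_t + sum_i theta_i eps_{t-i} with
Var(eps_t) = sigma^2, the variance is
  gamma(0) = sigma^2 * (1 + sum_i theta_i^2).
  sum_i theta_i^2 = (0.199)^2 = 0.039601.
  gamma(0) = 1 * (1 + 0.039601) = 1 * 1.039601 = 1.039601, which rounds to 1.0396.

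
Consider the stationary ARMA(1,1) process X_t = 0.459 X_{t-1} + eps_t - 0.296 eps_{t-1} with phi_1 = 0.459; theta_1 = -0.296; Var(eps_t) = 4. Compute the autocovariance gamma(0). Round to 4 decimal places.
\gamma(0) = 4.1346

Multiply the model equation by X_{t-k} and take expectations. With theta_0 = psi_0 = 1 and psi_j the MA(infinity) weights, this gives
  gamma(k) - sum_i phi_i gamma(k-i) = c_k,
  c_k = sigma^2 * sum_{j=k..q} theta_j psi_{j-k}   (c_k = 0 for k > q),
using gamma(-m) = gamma(m).
psi-weights needed (psi_j = theta_j + sum_i phi_i psi_{j-i}):
  psi_1 = theta_1 + phi_1 = -0.296 + (0.459) = 0.163
Right-hand sides:
  c_0 = sigma^2 (1 + theta_1 psi_1) = 4 * (1 + (-0.296)(0.163)) = 4 * 0.951752 = 3.807008
  c_1 = sigma^2 theta_1 = 4 * (-0.296) = -1.184
  c_2 = 0
Equations for k = 0 and k = 1 (AR order 1):
  gamma(0) = phi_1 gamma(1) + c_0
  gamma(1) = phi_1 gamma(0) + c_1
Substituting the second into the first: gamma(0) (1 - phi_1^2) = c_0 + phi_1 c_1, so
  gamma(0) = (c_0 + phi_1 c_1) / (1 - phi_1^2) = (3.807008 + (0.459)(-1.184)) / (1 - (0.459)^2) = 3.263552 / 0.789319 = 4.134643.
Therefore gamma(0) = 4.1346 (to 4 decimal places).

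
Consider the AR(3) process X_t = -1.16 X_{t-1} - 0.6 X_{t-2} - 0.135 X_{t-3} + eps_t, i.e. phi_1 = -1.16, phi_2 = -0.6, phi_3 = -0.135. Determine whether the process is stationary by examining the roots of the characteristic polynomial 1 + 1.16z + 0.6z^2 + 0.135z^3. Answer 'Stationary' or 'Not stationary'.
\text{Stationary}

The AR(p) characteristic polynomial is P(z) = 1 + 1.16z + 0.6z^2 + 0.135z^3.
Stationarity requires all roots to lie outside the unit circle, i.e. |z| > 1 for every root.
Degree 3: look for a simple real root z0 first, then factor out (1 - z/z0) and solve the remaining quadratic.
Testing z0 = -2: P(-2) = 1 + (1.16)(-2) + (0.6)(-2)^2 + (0.135)(-2)^3
  = 1 + (-2.32) + (2.4) + (-1.08) = 0.  So z_0 = -2 is a root, |z_0| = 2.
Divide out the factor (1 + 0.5 z) = (1 - z/z0) (since 1/z0 = -0.5):
  P(z) = (1 + 0.5 z)(1 + (0.66) z + (0.27) z^2)
  [check: z-coef 0.66 - (-0.5) = 1.16; z^2-coef 0.27 - (-0.5)(0.66) = 0.6; z^3-coef -(-0.5)(0.27) = 0.135.]
Remaining roots from the quadratic factor 1 + (0.66) z + (0.27) z^2:
  Set 1 + (0.66) z + (0.27) z^2 = 0, i.e. a z^2 + b z + c = 0 with a = 0.27, b = 0.66, c = 1.
  Discriminant D = b^2 - 4ac = (0.66)^2 - 4*(0.27)*1 = 0.4356 - (1.08) = -0.6444.
  D < 0, so the roots are the complex-conjugate pair z = (-b +/- i sqrt(-D)) / (2a) = -1.2222 +/- 1.4866i.
  For a conjugate pair |z|^2 = z * conj(z) = (product of roots) = c/a = 1/(0.27) = 3.703704, so |z| = sqrt(3.703704) = 1.9245 for both roots.
Moduli of all roots: 2.0000, 1.9245, 1.9245.
All moduli strictly greater than 1? Yes.
Verdict: Stationary.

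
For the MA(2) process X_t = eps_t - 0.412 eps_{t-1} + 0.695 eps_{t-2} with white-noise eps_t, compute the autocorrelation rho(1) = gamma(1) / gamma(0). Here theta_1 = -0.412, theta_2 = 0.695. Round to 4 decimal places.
\rho(1) = -0.4225

For an MA(q) process with theta_0 = 1, the autocovariance is
  gamma(k) = sigma^2 * sum_{i=0..q-k} theta_i * theta_{i+k},
and rho(k) = gamma(k) / gamma(0). Sigma^2 cancels.
  numerator   = (1)*(-0.412) + (-0.412)*(0.695) = -0.69834.
  denominator = (1)^2 + (-0.412)^2 + (0.695)^2 = 1.652769.
  rho(1) = -0.69834 / 1.652769 = -0.4225.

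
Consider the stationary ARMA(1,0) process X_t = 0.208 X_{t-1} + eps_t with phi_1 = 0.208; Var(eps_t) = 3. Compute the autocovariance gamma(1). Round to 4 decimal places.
\gamma(1) = 0.6522

Multiply the model equation by X_{t-k} and take expectations. With theta_0 = psi_0 = 1 and psi_j the MA(infinity) weights, this gives
  gamma(k) - sum_i phi_i gamma(k-i) = c_k,
  c_k = sigma^2 * sum_{j=k..q} theta_j psi_{j-k}   (c_k = 0 for k > q),
using gamma(-m) = gamma(m).
Pure AR (q = 0): c_0 = sigma^2 = 3, c_k = 0 for k >= 1.
Equations for k = 0 and k = 1 (AR order 1):
  gamma(0) = phi_1 gamma(1) + c_0
  gamma(1) = phi_1 gamma(0) + c_1
Substituting the second into the first: gamma(0) (1 - phi_1^2) = c_0 + phi_1 c_1, so
  gamma(0) = c_0 / (1 - phi_1^2) = 3 / (1 - (0.208)^2) = 3 / 0.956736 = 3.135661.
  gamma(1) = phi_1 gamma(0) = (0.208)(3.135661) = 0.652218.
Therefore gamma(1) = 0.6522 (to 4 decimal places).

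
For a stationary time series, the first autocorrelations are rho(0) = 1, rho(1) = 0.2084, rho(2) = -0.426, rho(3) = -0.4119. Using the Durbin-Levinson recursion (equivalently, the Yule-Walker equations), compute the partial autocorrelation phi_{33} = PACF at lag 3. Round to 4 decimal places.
\phi_{33} = -0.2441

The PACF at lag k is phi_{kk}, the last component of the solution
to the Yule-Walker system G_k phi = r_k where
  (G_k)_{ij} = rho(|i - j|), (r_k)_i = rho(i), i,j = 1..k.
Equivalently, Durbin-Levinson gives phi_{kk} iteratively:
  phi_{11} = rho(1)
  phi_{kk} = [rho(k) - sum_{j=1..k-1} phi_{k-1,j} rho(k-j)]
            / [1 - sum_{j=1..k-1} phi_{k-1,j} rho(j)],
  phi_{k,j} = phi_{k-1,j} - phi_{kk} phi_{k-1,k-j},  j = 1..k-1.
Step k = 1:
  phi_11 = rho(1) = 0.2084.
Step k = 2:
  phi_22 = [rho(2) - phi_11 rho(1)] / [1 - phi_11 rho(1)] = [-0.426 - (0.2084)(0.2084)] / [1 - (0.2084)(0.2084)]
         = -0.46943056 / 0.95656944 = -0.490744.
  Update: phi_21 = phi_11 - phi_22 phi_11 = 0.2084 - (-0.490744)(0.2084) = 0.310671.
Step k = 3:
  phi_33 = [rho(3) - phi_21 rho(2) - phi_22 rho(1)] / [1 - phi_21 rho(1) - phi_22 rho(2)]
    numerator   = -0.4119 - (0.310671)(-0.426) - (-0.490744)(0.2084) = -0.17728313
    denominator = 1 - (0.310671)(0.2084) - (-0.490744)(-0.426) = 0.72619928
  phi_33 = -0.17728313 / 0.72619928 = -0.2441.
Therefore phi_{33} = -0.2441.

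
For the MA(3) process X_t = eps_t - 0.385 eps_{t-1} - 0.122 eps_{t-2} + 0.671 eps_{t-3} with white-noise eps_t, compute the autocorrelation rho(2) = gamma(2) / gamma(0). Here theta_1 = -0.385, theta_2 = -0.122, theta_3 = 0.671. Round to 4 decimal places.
\rho(2) = -0.2357

For an MA(q) process with theta_0 = 1, the autocovariance is
  gamma(k) = sigma^2 * sum_{i=0..q-k} theta_i * theta_{i+k},
and rho(k) = gamma(k) / gamma(0). Sigma^2 cancels.
  numerator   = (1)*(-0.122) + (-0.385)*(0.671) = -0.380335.
  denominator = (1)^2 + (-0.385)^2 + (-0.122)^2 + (0.671)^2 = 1.61335.
  rho(2) = -0.380335 / 1.61335 = -0.2357.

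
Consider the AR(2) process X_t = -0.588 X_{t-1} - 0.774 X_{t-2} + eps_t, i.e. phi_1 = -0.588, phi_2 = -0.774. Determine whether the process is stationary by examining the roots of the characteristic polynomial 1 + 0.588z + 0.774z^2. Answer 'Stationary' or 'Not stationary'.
\text{Stationary}

The AR(p) characteristic polynomial is P(z) = 1 + 0.588z + 0.774z^2.
Stationarity requires all roots to lie outside the unit circle, i.e. |z| > 1 for every root.
Set 1 + (0.588) z + (0.774) z^2 = 0, i.e. a z^2 + b z + c = 0 with a = 0.774, b = 0.588, c = 1.
Discriminant D = b^2 - 4ac = (0.588)^2 - 4*(0.774)*1 = 0.345744 - (3.096) = -2.750256.
D < 0, so the roots are the complex-conjugate pair z = (-b +/- i sqrt(-D)) / (2a) = -0.3798 +/- 1.0713i.
For a conjugate pair |z|^2 = z * conj(z) = (product of roots) = c/a = 1/(0.774) = 1.29199, so |z| = sqrt(1.29199) = 1.1367 for both roots.
Moduli of all roots: 1.1367, 1.1367.
All moduli strictly greater than 1? Yes.
Verdict: Stationary.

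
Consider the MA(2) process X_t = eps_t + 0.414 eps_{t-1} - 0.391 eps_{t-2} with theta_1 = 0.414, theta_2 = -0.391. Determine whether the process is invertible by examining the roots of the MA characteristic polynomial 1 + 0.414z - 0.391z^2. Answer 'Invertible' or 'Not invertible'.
\text{Invertible}

The MA(q) characteristic polynomial is P(z) = 1 + 0.414z - 0.391z^2.
Invertibility requires all roots to lie outside the unit circle, i.e. |z| > 1 for every root.
Set 1 + (0.414) z + (-0.391) z^2 = 0, i.e. a z^2 + b z + c = 0 with a = -0.391, b = 0.414, c = 1.
Discriminant D = b^2 - 4ac = (0.414)^2 - 4*(-0.391)*1 = 0.171396 - (-1.564) = 1.735396.
D >= 0, so the roots are real: z = (-b +/- sqrt(D)) / (2a) = (-0.414 +/- 1.317344) / (-0.782).
  z_1 = (-0.414 + 1.317344) / (-0.782) = -1.1552,   |z_1| = 1.1552.
  z_2 = (-0.414 - 1.317344) / (-0.782) = 2.214,   |z_2| = 2.214.
Moduli of all roots: 1.1552, 2.2140.
All moduli strictly greater than 1? Yes.
Verdict: Invertible.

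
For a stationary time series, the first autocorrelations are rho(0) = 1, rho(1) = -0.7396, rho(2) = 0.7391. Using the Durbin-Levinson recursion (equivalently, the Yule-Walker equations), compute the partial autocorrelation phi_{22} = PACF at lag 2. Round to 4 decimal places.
\phi_{22} = 0.4241

The PACF at lag k is phi_{kk}, the last component of the solution
to the Yule-Walker system G_k phi = r_k where
  (G_k)_{ij} = rho(|i - j|), (r_k)_i = rho(i), i,j = 1..k.
Equivalently, Durbin-Levinson gives phi_{kk} iteratively:
  phi_{11} = rho(1)
  phi_{kk} = [rho(k) - sum_{j=1..k-1} phi_{k-1,j} rho(k-j)]
            / [1 - sum_{j=1..k-1} phi_{k-1,j} rho(j)],
  phi_{k,j} = phi_{k-1,j} - phi_{kk} phi_{k-1,k-j},  j = 1..k-1.
Step k = 1:
  phi_11 = rho(1) = -0.7396.
Step k = 2:
  phi_22 = [rho(2) - phi_11 rho(1)] / [1 - phi_11 rho(1)] = [0.7391 - (-0.7396)(-0.7396)] / [1 - (-0.7396)(-0.7396)]
         = 0.19209184 / 0.45299184 = 0.4241.
Therefore phi_{22} = 0.4241.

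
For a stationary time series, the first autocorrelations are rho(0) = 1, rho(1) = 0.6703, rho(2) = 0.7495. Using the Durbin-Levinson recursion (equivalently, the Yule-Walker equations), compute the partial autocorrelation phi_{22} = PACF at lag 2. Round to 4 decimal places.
\phi_{22} = 0.5451

The PACF at lag k is phi_{kk}, the last component of the solution
to the Yule-Walker system G_k phi = r_k where
  (G_k)_{ij} = rho(|i - j|), (r_k)_i = rho(i), i,j = 1..k.
Equivalently, Durbin-Levinson gives phi_{kk} iteratively:
  phi_{11} = rho(1)
  phi_{kk} = [rho(k) - sum_{j=1..k-1} phi_{k-1,j} rho(k-j)]
            / [1 - sum_{j=1..k-1} phi_{k-1,j} rho(j)],
  phi_{k,j} = phi_{k-1,j} - phi_{kk} phi_{k-1,k-j},  j = 1..k-1.
Step k = 1:
  phi_11 = rho(1) = 0.6703.
Step k = 2:
  phi_22 = [rho(2) - phi_11 rho(1)] / [1 - phi_11 rho(1)] = [0.7495 - (0.6703)(0.6703)] / [1 - (0.6703)(0.6703)]
         = 0.30019791 / 0.55069791 = 0.5451.
Therefore phi_{22} = 0.5451.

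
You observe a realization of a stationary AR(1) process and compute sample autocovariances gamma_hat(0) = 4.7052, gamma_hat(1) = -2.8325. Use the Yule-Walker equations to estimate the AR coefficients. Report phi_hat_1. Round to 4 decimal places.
\hat\phi_{1} = -0.6020

The Yule-Walker equations for an AR(p) process read, in matrix form,
  Gamma_p phi = r_p,   with   (Gamma_p)_{ij} = gamma(|i - j|),
                       (r_p)_i = gamma(i),   i,j = 1..p.
Substitute the sample gammas (Toeplitz matrix and right-hand side of size 1):
  Gamma_p = [[4.7052]]
  r_p     = [-2.8325]
With p = 1 this is the single equation gamma(0) phi_1 = gamma(1):
  phi_hat_1 = gamma(1) / gamma(0) = -2.8325 / 4.7052 = -0.6020.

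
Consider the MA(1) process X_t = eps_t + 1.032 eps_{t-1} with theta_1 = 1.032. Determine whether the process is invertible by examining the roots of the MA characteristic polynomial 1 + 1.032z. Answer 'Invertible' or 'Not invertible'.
\text{Not invertible}

The MA(q) characteristic polynomial is P(z) = 1 + 1.032z.
Invertibility requires all roots to lie outside the unit circle, i.e. |z| > 1 for every root.
This is linear in z: 1 + (1.032) z = 0  =>  z = -1/(1.032) = -0.968992,  |z| = 0.968992.
Moduli of all roots: 0.9690.
All moduli strictly greater than 1? No.
Verdict: Not invertible.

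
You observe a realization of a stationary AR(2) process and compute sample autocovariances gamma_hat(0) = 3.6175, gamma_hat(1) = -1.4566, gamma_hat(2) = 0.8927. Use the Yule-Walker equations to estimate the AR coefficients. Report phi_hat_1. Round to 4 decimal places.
\hat\phi_{1} = -0.3620

The Yule-Walker equations for an AR(p) process read, in matrix form,
  Gamma_p phi = r_p,   with   (Gamma_p)_{ij} = gamma(|i - j|),
                       (r_p)_i = gamma(i),   i,j = 1..p.
Substitute the sample gammas (Toeplitz matrix and right-hand side of size 2):
  Gamma_p = [[3.6175, -1.4566], [-1.4566, 3.6175]]
  r_p     = [-1.4566, 0.8927]
Written out:
  3.6175 phi_1 - 1.4566 phi_2 = -1.4566
  -1.4566 phi_1 + 3.6175 phi_2 = 0.8927
Solve by Cramer's rule:
  det = gamma(0)^2 - gamma(1)^2 = (3.6175)^2 - (-1.4566)^2 = 13.08630625 - 2.12168356 = 10.96462269
  phi_hat_1 = [gamma(1) gamma(0) - gamma(1) gamma(2)] / det = [(-1.4566)(3.6175) - (-1.4566)(0.8927)] / 10.96462269 = -3.96894368 / 10.96462269 = -0.362
  phi_hat_2 = [gamma(0) gamma(2) - gamma(1)^2] / det = [(3.6175)(0.8927) - (-1.4566)^2] / 10.96462269 = 1.10765869 / 10.96462269 = 0.101
So phi_hat = [-0.3620, 0.1010].
Therefore phi_hat_1 = -0.3620.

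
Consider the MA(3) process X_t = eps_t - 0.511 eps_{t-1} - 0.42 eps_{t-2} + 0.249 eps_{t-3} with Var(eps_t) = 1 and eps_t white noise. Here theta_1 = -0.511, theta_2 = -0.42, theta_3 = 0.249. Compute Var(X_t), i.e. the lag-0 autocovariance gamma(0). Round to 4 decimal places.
\gamma(0) = 1.4995

For an MA(q) process X_t = eps_t + sum_i theta_i eps_{t-i} with
Var(eps_t) = sigma^2, the variance is
  gamma(0) = sigma^2 * (1 + sum_i theta_i^2).
  sum_i theta_i^2 = (-0.511)^2 + (-0.42)^2 + (0.249)^2 = 0.261121 + 0.1764 + 0.062001 = 0.499522.
  gamma(0) = 1 * (1 + 0.499522) = 1 * 1.499522 = 1.499522, which rounds to 1.4995.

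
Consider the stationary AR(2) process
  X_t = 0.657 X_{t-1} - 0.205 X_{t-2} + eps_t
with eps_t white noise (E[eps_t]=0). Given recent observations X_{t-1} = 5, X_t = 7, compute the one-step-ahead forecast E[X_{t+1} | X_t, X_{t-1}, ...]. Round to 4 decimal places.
E[X_{t+1} \mid \mathcal F_t] = 3.5740

For an AR(p) model X_t = c + sum_i phi_i X_{t-i} + eps_t, the
one-step-ahead conditional mean is
  E[X_{t+1} | X_t, ...] = c + sum_i phi_i X_{t+1-i}.
Substitute known values:
  E[X_{t+1} | ...] = (0.657) * (7) + (-0.205) * (5)
                   = 3.5740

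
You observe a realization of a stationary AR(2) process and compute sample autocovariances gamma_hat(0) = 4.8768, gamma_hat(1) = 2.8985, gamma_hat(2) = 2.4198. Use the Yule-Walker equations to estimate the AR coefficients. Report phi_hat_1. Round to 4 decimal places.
\hat\phi_{1} = 0.4630

The Yule-Walker equations for an AR(p) process read, in matrix form,
  Gamma_p phi = r_p,   with   (Gamma_p)_{ij} = gamma(|i - j|),
                       (r_p)_i = gamma(i),   i,j = 1..p.
Substitute the sample gammas (Toeplitz matrix and right-hand side of size 2):
  Gamma_p = [[4.8768, 2.8985], [2.8985, 4.8768]]
  r_p     = [2.8985, 2.4198]
Written out:
  4.8768 phi_1 + 2.8985 phi_2 = 2.8985
  2.8985 phi_1 + 4.8768 phi_2 = 2.4198
Solve by Cramer's rule:
  det = gamma(0)^2 - gamma(1)^2 = (4.8768)^2 - (2.8985)^2 = 23.78317824 - 8.40130225 = 15.38187599
  phi_hat_1 = [gamma(1) gamma(0) - gamma(1) gamma(2)] / det = [(2.8985)(4.8768) - (2.8985)(2.4198)] / 15.38187599 = 7.1216145 / 15.38187599 = 0.463
  phi_hat_2 = [gamma(0) gamma(2) - gamma(1)^2] / det = [(4.8768)(2.4198) - (2.8985)^2] / 15.38187599 = 3.39957839 / 15.38187599 = 0.221
So phi_hat = [0.4630, 0.2210].
Therefore phi_hat_1 = 0.4630.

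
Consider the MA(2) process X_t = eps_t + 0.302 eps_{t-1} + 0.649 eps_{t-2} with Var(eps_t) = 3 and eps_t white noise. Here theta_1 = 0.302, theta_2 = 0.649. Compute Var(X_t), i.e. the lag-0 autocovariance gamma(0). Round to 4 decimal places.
\gamma(0) = 4.5372

For an MA(q) process X_t = eps_t + sum_i theta_i eps_{t-i} with
Var(eps_t) = sigma^2, the variance is
  gamma(0) = sigma^2 * (1 + sum_i theta_i^2).
  sum_i theta_i^2 = (0.302)^2 + (0.649)^2 = 0.091204 + 0.421201 = 0.512405.
  gamma(0) = 3 * (1 + 0.512405) = 3 * 1.512405 = 4.537215, which rounds to 4.5372.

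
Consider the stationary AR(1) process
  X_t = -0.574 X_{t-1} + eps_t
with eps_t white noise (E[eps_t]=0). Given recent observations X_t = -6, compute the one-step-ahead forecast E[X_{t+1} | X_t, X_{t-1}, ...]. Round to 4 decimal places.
E[X_{t+1} \mid \mathcal F_t] = 3.4440

For an AR(p) model X_t = c + sum_i phi_i X_{t-i} + eps_t, the
one-step-ahead conditional mean is
  E[X_{t+1} | X_t, ...] = c + sum_i phi_i X_{t+1-i}.
Substitute known values:
  E[X_{t+1} | ...] = (-0.574) * (-6)
                   = 3.4440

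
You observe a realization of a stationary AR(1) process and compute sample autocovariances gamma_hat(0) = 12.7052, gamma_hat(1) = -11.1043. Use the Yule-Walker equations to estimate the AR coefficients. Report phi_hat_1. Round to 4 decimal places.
\hat\phi_{1} = -0.8740

The Yule-Walker equations for an AR(p) process read, in matrix form,
  Gamma_p phi = r_p,   with   (Gamma_p)_{ij} = gamma(|i - j|),
                       (r_p)_i = gamma(i),   i,j = 1..p.
Substitute the sample gammas (Toeplitz matrix and right-hand side of size 1):
  Gamma_p = [[12.7052]]
  r_p     = [-11.1043]
With p = 1 this is the single equation gamma(0) phi_1 = gamma(1):
  phi_hat_1 = gamma(1) / gamma(0) = -11.1043 / 12.7052 = -0.8740.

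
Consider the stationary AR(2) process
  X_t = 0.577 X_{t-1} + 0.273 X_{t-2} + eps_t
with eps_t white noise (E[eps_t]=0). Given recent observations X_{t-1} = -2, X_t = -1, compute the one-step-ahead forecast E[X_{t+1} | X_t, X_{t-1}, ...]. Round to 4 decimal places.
E[X_{t+1} \mid \mathcal F_t] = -1.1230

For an AR(p) model X_t = c + sum_i phi_i X_{t-i} + eps_t, the
one-step-ahead conditional mean is
  E[X_{t+1} | X_t, ...] = c + sum_i phi_i X_{t+1-i}.
Substitute known values:
  E[X_{t+1} | ...] = (0.577) * (-1) + (0.273) * (-2)
                   = -1.1230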